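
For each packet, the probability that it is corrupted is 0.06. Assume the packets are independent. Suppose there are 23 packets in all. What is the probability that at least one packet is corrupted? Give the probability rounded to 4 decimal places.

P(at least one) = 1 − P(none) = 1 − (1 − 0.06)^23
= 1 − 0.240958 = 0.759042

0.7590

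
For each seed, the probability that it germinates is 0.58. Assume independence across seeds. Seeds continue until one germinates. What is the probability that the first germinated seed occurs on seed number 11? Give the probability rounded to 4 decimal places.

0.0001

Geometric (trials to first success), p = 0.58.
P(Y = 11) = (1−p)^10 · p = 0.0001708 · 0.58 = 0.000099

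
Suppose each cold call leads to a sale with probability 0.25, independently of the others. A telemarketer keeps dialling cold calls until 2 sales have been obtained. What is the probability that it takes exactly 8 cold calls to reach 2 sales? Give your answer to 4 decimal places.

Y = trial on which the second success occurs; negative binomial, r=2, p=0.25.
P(Y=8) = C(7,1) · p^2 · (1−p)^6
= 7 · 0.0625 · 0.17798 = 0.077866

0.0779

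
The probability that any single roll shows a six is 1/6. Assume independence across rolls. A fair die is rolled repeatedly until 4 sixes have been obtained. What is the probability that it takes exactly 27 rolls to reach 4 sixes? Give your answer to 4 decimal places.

Y = trial on which the fourth success occurs; negative binomial, r=4, p=0.166667.
P(Y=27) = C(26,3) · p^4 · (1−p)^23
= 2600 · 0.0007716 · 0.015095 = 0.030283

0.0303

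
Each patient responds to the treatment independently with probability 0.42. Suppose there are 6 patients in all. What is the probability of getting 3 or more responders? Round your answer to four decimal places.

X ~ Binomial(6, 0.42); P(X ≥ 3) = Σ C(6,k) p^k (1−p)^(6−k) over k:
  k=3: C(6,3)·0.42^3·0.58^3 = 0.289109
  k=4: C(6,4)·0.42^4·0.58^2 = 0.157016
  k=5: C(6,5)·0.42^5·0.58^1 = 0.045481
  k=6: C(6,6)·0.42^6·0.58^0 = 0.005489
Total = 0.497095

0.4971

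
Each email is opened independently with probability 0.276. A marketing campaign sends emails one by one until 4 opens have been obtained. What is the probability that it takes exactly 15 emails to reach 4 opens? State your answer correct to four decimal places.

Y = trial on which the fourth success occurs; negative binomial, r=4, p=0.276.
P(Y=15) = C(14,3) · p^4 · (1−p)^11
= 364 · 0.0058028 · 0.02865 = 0.060515

0.0605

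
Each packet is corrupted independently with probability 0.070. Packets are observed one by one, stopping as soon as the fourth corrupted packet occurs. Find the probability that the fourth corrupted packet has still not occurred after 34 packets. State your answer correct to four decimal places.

Needing more than 34 packets ⇔ fewer than 4 successes in the first 34. With X ~ Binomial(34, 0.07), P(Y > 34) = P(X ≤ 3).
  k=0: C(34,0)·0.07^0·0.93^34 = 0.084805
  k=1: C(34,1)·0.07^1·0.93^33 = 0.217027
  k=2: C(34,2)·0.07^2·0.93^32 = 0.269534
  k=3: C(34,3)·0.07^3·0.93^31 = 0.216400
P(X ≤ 3) = 0.787766

0.7878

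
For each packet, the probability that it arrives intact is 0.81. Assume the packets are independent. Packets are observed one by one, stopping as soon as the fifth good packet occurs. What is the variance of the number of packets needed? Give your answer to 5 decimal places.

1.44795

Y = total packets until the fifth success; negative binomial with r=5, p=0.81.
Var(Y) = r(1−p)/p² = 5·0.19 / 0.81² = 1.4479500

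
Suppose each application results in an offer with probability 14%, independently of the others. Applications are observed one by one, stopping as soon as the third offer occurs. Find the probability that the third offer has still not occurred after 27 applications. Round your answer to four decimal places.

0.2504

Needing more than 27 applications ⇔ fewer than 3 successes in the first 27. With X ~ Binomial(27, 0.14), P(Y > 27) = P(X ≤ 2).
  k=0: C(27,0)·0.14^0·0.86^27 = 0.017040
  k=1: C(27,1)·0.14^1·0.86^26 = 0.074895
  k=2: C(27,2)·0.14^2·0.86^25 = 0.158498
P(X ≤ 2) = 0.250433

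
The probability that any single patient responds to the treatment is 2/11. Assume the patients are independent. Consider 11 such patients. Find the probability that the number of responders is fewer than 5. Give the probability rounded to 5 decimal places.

X ~ Binomial(11, 0.181818); P(X ≤ 4) = Σ C(11,k) p^k (1−p)^(11−k) over k:
  k=0: C(11,0)·0.181818^0·0.818182^11 = 0.1099887
  k=1: C(11,1)·0.181818^1·0.818182^10 = 0.2688613
  k=2: C(11,2)·0.181818^2·0.818182^9 = 0.2987347
  k=3: C(11,3)·0.181818^3·0.818182^8 = 0.1991565
  k=4: C(11,4)·0.181818^4·0.818182^7 = 0.0885140
Total = 0.9652552

0.96526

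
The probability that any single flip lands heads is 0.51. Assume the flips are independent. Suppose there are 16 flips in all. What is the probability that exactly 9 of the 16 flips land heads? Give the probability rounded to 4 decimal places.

0.1811

X ~ Binomial(n=16, p=0.51).
P(X=9) = C(16,9) · p^9 · (1−p)^7
= 11440 · 0.0023342 · 0.0067822 = 0.181105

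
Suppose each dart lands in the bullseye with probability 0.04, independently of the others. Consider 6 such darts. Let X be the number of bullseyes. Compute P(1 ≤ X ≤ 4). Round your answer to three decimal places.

X ~ Binomial(6, 0.04); P(1 ≤ X ≤ 4) = Σ C(6,k) p^k (1−p)^(6−k) over k:
  k=1: C(6,1)·0.04^1·0.96^5 = 0.19569
  k=2: C(6,2)·0.04^2·0.96^4 = 0.02038
  k=3: C(6,3)·0.04^3·0.96^3 = 0.00113
  k=4: C(6,4)·0.04^4·0.96^2 = 0.00004
Total = 0.21724

0.217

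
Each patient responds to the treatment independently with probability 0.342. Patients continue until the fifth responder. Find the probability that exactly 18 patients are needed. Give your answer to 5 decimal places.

0.04827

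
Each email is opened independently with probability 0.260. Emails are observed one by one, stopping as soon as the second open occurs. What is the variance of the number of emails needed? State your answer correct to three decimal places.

21.893

Y = total emails until the second success; negative binomial with r=2, p=0.26.
Var(Y) = r(1−p)/p² = 2·0.74 / 0.26² = 21.89349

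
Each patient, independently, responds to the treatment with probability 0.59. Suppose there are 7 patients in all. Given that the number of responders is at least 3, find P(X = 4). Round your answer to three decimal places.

0.327

X ~ Binomial(7, 0.59). Want P(X=4 | X≥3) = P(X=4) / P(X≥3).
P(X=4) = C(7,4)·0.59^4·0.41^3 = 0.29230
P(X≥3) = 1 − 0.00195 − 0.01962 − 0.08469 = 0.89374
Ratio = 0.29230 / 0.89374 = 0.32705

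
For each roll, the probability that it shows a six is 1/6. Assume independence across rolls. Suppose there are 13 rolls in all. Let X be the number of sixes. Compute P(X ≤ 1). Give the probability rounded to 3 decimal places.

X ~ Binomial(13, 0.166667); P(X ≤ 1) = Σ C(13,k) p^k (1−p)^(13−k) over k:
  k=0: C(13,0)·0.166667^0·0.833333^13 = 0.09346
  k=1: C(13,1)·0.166667^1·0.833333^12 = 0.24301
Total = 0.33647

0.336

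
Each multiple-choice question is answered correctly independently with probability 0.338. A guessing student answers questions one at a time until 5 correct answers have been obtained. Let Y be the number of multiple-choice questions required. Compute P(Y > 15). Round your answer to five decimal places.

0.38917

Needing more than 15 multiple-choice questions ⇔ fewer than 5 successes in the first 15. With X ~ Binomial(15, 0.338), P(Y > 15) = P(X ≤ 4).
  k=0: C(15,0)·0.338^0·0.662^15 = 0.0020553
  k=1: C(15,1)·0.338^1·0.662^14 = 0.0157405
  k=2: C(15,2)·0.338^2·0.662^13 = 0.0562570
  k=3: C(15,3)·0.338^3·0.662^12 = 0.1244679
  k=4: C(15,4)·0.338^4·0.662^11 = 0.1906502
P(X ≤ 4) = 0.3891710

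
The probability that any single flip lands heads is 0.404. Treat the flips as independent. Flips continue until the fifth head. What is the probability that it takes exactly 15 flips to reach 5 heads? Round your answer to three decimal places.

Y = trial on which the fifth success occurs; negative binomial, r=5, p=0.404.
P(Y=15) = C(14,4) · p^5 · (1−p)^10
= 1001 · 0.010762 · 0.0056554 = 0.06093

0.061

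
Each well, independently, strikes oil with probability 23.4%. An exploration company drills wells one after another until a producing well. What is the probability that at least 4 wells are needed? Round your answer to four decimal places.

0.4495

Y = number of wells to the first success; geometric, p = 0.234.
P(Y > 3) = P(first 3 all fail) = (1−p)^3 = 0.449455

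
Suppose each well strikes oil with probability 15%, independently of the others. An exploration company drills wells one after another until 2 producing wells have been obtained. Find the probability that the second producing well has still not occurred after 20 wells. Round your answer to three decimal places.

Needing more than 20 wells ⇔ fewer than 2 successes in the first 20. With X ~ Binomial(20, 0.15), P(Y > 20) = P(X ≤ 1).
  k=0: C(20,0)·0.15^0·0.85^20 = 0.03876
  k=1: C(20,1)·0.15^1·0.85^19 = 0.13680
P(X ≤ 1) = 0.17556

0.176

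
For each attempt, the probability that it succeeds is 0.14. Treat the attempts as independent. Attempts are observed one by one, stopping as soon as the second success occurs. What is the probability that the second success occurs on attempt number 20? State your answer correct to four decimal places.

0.0247

Y = trial on which the second success occurs; negative binomial, r=2, p=0.14.
P(Y=20) = C(19,1) · p^2 · (1−p)^18
= 19 · 0.0196 · 0.066217 = 0.024659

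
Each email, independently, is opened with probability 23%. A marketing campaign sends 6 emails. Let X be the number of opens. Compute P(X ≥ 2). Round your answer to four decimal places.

0.4180

X ~ Binomial(6, 0.23); P(X ≥ 2) = Σ C(6,k) p^k (1−p)^(6−k) over k:
  k=2: C(6,2)·0.23^2·0.77^4 = 0.278939
  k=3: C(6,3)·0.23^3·0.77^3 = 0.111093
  k=4: C(6,4)·0.23^4·0.77^2 = 0.024888
  k=5: C(6,5)·0.23^5·0.77^1 = 0.002974
  k=6: C(6,6)·0.23^6·0.77^0 = 0.000148
Total = 0.418041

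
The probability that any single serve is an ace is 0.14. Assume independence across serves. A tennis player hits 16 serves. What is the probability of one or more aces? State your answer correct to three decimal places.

0.910

P(at least one) = 1 − P(none) = 1 − (1 − 0.14)^16
= 1 − 0.08953 = 0.91047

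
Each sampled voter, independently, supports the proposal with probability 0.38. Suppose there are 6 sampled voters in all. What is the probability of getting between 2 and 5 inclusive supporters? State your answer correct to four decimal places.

X ~ Binomial(6, 0.38); P(2 ≤ X ≤ 5) = Σ C(6,k) p^k (1−p)^(6−k) over k:
  k=2: C(6,2)·0.38^2·0.62^4 = 0.320055
  k=3: C(6,3)·0.38^3·0.62^3 = 0.261551
  k=4: C(6,4)·0.38^4·0.62^2 = 0.120229
  k=5: C(6,5)·0.38^5·0.62^1 = 0.029475
Total = 0.731311

0.7313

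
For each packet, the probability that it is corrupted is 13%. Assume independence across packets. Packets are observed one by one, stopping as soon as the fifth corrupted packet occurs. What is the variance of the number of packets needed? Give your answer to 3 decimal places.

Y = total packets until the fifth success; negative binomial with r=5, p=0.13.
Var(Y) = r(1−p)/p² = 5·0.87 / 0.13² = 257.39645

257.396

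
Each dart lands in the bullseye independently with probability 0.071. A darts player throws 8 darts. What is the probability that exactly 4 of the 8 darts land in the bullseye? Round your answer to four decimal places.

X ~ Binomial(n=8, p=0.071).
P(X=4) = C(8,4) · p^4 · (1−p)^4
= 70 · 2.5412e-05 · 0.74484 = 0.001325

0.0013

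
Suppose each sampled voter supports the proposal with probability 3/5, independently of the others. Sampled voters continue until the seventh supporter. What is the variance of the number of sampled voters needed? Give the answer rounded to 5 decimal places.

Y = total sampled voters until the seventh success; negative binomial with r=7, p=0.60.
Var(Y) = r(1−p)/p² = 7·0.40 / 0.60² = 7.7777778

7.77778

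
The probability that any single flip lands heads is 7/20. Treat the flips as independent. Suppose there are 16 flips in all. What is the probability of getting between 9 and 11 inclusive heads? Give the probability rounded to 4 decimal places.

X ~ Binomial(16, 0.35); P(9 ≤ X ≤ 11) = Σ C(16,k) p^k (1−p)^(16−k) over k:
  k=9: C(16,9)·0.35^9·0.65^7 = 0.044201
  k=10: C(16,10)·0.35^10·0.65^6 = 0.016660
  k=11: C(16,11)·0.35^11·0.65^5 = 0.004893
Total = 0.065755

0.0658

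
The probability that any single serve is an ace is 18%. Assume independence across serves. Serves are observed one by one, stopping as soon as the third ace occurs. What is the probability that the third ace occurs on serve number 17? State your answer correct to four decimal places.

Y = trial on which the third success occurs; negative binomial, r=3, p=0.18.
P(Y=17) = C(16,2) · p^3 · (1−p)^14
= 120 · 0.005832 · 0.062143 = 0.043490

0.0435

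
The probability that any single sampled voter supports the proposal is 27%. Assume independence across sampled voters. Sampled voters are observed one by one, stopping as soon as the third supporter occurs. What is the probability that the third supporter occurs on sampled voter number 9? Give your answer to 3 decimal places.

Y = trial on which the third success occurs; negative binomial, r=3, p=0.27.
P(Y=9) = C(8,2) · p^3 · (1−p)^6
= 28 · 0.019683 · 0.15133 = 0.08340

0.083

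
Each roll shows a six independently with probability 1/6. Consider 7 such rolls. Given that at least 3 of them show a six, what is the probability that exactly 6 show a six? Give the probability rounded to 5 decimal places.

0.00131

X ~ Binomial(7, 0.166667). Want P(X=6 | X≥3) = P(X=6) / P(X≥3).
P(X=6) = C(7,6)·0.166667^6·0.833333^1 = 0.0001250
P(X≥3) = 1 − 0.2790816 − 0.3907143 − 0.2344286 = 0.0957755
Ratio = 0.0001250 / 0.0957755 = 0.0013054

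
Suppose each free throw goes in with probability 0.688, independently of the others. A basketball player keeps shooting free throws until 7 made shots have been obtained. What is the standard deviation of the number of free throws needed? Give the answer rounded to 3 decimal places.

2.148

Y = total free throws until the seventh success; negative binomial with r=7, p=0.688.
SD(Y) = √[r(1−p)/p²] = √(4.61398) = 2.14802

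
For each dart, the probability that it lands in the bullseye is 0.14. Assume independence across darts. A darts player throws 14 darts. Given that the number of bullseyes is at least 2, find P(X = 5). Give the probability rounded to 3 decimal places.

0.046

X ~ Binomial(14, 0.14). Want P(X=5 | X≥2) = P(X=5) / P(X≥2).
P(X=5) = C(14,5)·0.14^5·0.86^9 = 0.02771
P(X≥2) = 1 − 0.12105 − 0.27589 = 0.60306
Ratio = 0.02771 / 0.60306 = 0.04594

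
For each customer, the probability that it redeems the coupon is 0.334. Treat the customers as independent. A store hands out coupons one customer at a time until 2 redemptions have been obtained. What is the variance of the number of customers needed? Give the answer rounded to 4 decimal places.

11.9402

Y = total customers until the second success; negative binomial with r=2, p=0.334.
Var(Y) = r(1−p)/p² = 2·0.666 / 0.334² = 11.940191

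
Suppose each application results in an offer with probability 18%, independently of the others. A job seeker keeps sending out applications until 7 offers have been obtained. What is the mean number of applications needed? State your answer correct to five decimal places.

Y = total applications until the seventh success; negative binomial with r=7, p=0.18.
E[Y] = r / p = 7 / 0.18 = 38.8888889

38.88889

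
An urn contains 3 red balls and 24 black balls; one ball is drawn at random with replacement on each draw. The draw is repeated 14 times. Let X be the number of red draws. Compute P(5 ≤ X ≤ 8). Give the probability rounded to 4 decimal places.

X ~ Binomial(14, 0.111111); P(5 ≤ X ≤ 8) = Σ C(14,k) p^k (1−p)^(14−k) over k:
  k=5: C(14,5)·0.111111^5·0.888889^9 = 0.011746
  k=6: C(14,6)·0.111111^6·0.888889^8 = 0.002202
  k=7: C(14,7)·0.111111^7·0.888889^7 = 0.000315
  k=8: C(14,8)·0.111111^8·0.888889^6 = 0.000034
Total = 0.014297

0.0143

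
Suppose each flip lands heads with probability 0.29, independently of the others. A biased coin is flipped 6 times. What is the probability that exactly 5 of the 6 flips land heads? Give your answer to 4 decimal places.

X ~ Binomial(n=6, p=0.29).
P(X=5) = C(6,5) · p^5 · (1−p)^1
= 6 · 0.0020511 · 0.71 = 0.008738

0.0087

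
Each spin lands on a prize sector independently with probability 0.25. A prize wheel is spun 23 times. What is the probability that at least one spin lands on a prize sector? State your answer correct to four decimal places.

0.9987

P(at least one) = 1 − P(none) = 1 − (1 − 0.25)^23
= 1 − 0.001338 = 0.998662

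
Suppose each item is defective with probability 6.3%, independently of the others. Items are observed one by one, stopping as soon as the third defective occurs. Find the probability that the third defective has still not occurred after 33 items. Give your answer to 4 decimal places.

Needing more than 33 items ⇔ fewer than 3 successes in the first 33. With X ~ Binomial(33, 0.063), P(Y > 33) = P(X ≤ 2).
  k=0: C(33,0)·0.063^0·0.937^33 = 0.116790
  k=1: C(33,1)·0.063^1·0.937^32 = 0.259132
  k=2: C(33,2)·0.063^2·0.937^31 = 0.278768
P(X ≤ 2) = 0.654690

0.6547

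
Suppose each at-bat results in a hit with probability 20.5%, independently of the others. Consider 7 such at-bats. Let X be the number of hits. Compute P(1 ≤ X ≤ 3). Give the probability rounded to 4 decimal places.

0.7630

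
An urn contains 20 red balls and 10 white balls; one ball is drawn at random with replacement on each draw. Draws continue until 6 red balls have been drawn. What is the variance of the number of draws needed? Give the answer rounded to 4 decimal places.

Y = total draws until the sixth success; negative binomial with r=6, p=0.666667.
Var(Y) = r(1−p)/p² = 6·0.333333 / 0.666667² = 4.500000

4.5000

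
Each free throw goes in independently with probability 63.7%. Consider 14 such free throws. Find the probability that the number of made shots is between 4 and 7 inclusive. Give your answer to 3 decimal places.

X ~ Binomial(14, 0.637); P(4 ≤ X ≤ 7) = Σ C(14,k) p^k (1−p)^(14−k) over k:
  k=4: C(14,4)·0.637^4·0.363^10 = 0.00655
  k=5: C(14,5)·0.637^5·0.363^9 = 0.02298
  k=6: C(14,6)·0.637^6·0.363^8 = 0.06048
  k=7: C(14,7)·0.637^7·0.363^7 = 0.12130
Total = 0.21131

0.211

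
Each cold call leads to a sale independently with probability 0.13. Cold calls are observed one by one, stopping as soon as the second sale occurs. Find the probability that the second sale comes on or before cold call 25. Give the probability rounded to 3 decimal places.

0.854

Finishing within 25 cold calls ⇔ at least 2 successes in the first 25. With X ~ Binomial(25, 0.13), P(Y ≤ 25) = 1 − P(X ≤ 1).
  k=0: C(25,0)·0.13^0·0.87^25 = 0.03076
  k=1: C(25,1)·0.13^1·0.87^24 = 0.11491
1 − 0.14567 = 0.85433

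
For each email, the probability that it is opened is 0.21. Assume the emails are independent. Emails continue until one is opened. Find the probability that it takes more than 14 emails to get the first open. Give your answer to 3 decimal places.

Y = number of emails to the first success; geometric, p = 0.21.
P(Y > 14) = P(first 14 all fail) = (1−p)^14 = 0.03688

0.037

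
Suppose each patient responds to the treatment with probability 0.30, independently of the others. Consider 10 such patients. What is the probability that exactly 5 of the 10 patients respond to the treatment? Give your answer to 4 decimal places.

0.1029

X ~ Binomial(n=10, p=0.30).
P(X=5) = C(10,5) · p^5 · (1−p)^5
= 252 · 0.00243 · 0.16807 = 0.102919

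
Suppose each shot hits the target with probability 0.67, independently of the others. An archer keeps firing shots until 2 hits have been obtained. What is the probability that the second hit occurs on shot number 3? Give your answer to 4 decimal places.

0.2963

Y = trial on which the second success occurs; negative binomial, r=2, p=0.67.
P(Y=3) = C(2,1) · p^2 · (1−p)^1
= 2 · 0.4489 · 0.33 = 0.296274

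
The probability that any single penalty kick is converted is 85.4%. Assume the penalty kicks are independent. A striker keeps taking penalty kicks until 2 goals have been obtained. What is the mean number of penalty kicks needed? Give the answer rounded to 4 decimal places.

2.3419

Y = total penalty kicks until the second success; negative binomial with r=2, p=0.854.
E[Y] = r / p = 2 / 0.854 = 2.341920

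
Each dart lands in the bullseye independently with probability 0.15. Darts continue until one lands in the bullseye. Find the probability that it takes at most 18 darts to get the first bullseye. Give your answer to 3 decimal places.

0.946

Y = number of darts to the first success; geometric, p = 0.15.
P(Y ≤ 18) = 1 − (1−p)^18 = 1 − 0.05365 = 0.94635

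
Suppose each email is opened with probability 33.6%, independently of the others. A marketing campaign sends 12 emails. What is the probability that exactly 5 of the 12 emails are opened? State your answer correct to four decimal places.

X ~ Binomial(n=12, p=0.336).
P(X=5) = C(12,5) · p^5 · (1−p)^7
= 792 · 0.0042825 · 0.056908 = 0.193018

0.1930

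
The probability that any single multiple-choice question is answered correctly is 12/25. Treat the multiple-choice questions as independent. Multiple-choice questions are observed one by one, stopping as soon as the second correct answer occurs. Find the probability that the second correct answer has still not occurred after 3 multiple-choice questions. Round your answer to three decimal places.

0.530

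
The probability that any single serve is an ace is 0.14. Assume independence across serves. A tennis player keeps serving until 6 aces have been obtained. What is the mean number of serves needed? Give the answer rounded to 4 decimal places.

Y = total serves until the sixth success; negative binomial with r=6, p=0.14.
E[Y] = r / p = 6 / 0.14 = 42.857143

42.8571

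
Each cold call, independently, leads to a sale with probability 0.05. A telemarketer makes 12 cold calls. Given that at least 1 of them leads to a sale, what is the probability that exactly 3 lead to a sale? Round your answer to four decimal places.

0.0377

X ~ Binomial(12, 0.05). Want P(X=3 | X≥1) = P(X=3) / P(X≥1).
P(X=3) = C(12,3)·0.05^3·0.95^9 = 0.017332
P(X≥1) = 1 − 0.540360 = 0.459640
Ratio = 0.017332 / 0.459640 = 0.037707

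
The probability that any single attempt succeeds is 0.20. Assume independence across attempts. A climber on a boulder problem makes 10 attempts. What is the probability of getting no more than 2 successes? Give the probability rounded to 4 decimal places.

X ~ Binomial(10, 0.20); P(X ≤ 2) = Σ C(10,k) p^k (1−p)^(10−k) over k:
  k=0: C(10,0)·0.20^0·0.80^10 = 0.107374
  k=1: C(10,1)·0.20^1·0.80^9 = 0.268435
  k=2: C(10,2)·0.20^2·0.80^8 = 0.301990
Total = 0.677800

0.6778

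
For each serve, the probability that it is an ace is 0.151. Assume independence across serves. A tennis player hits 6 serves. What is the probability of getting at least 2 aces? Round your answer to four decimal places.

0.2259

X ~ Binomial(6, 0.151); P(X ≥ 2) = Σ C(6,k) p^k (1−p)^(6−k) over k:
  k=2: C(6,2)·0.151^2·0.849^4 = 0.177695
  k=3: C(6,3)·0.151^3·0.849^3 = 0.042139
  k=4: C(6,4)·0.151^4·0.849^2 = 0.005621
  k=5: C(6,5)·0.151^5·0.849^1 = 0.000400
  k=6: C(6,6)·0.151^6·0.849^0 = 0.000012
Total = 0.225867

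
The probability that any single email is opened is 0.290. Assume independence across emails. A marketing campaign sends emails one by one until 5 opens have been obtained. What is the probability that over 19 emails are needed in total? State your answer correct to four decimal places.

0.3152

Needing more than 19 emails ⇔ fewer than 5 successes in the first 19. With X ~ Binomial(19, 0.29), P(Y > 19) = P(X ≤ 4).
  k=0: C(19,0)·0.29^0·0.71^19 = 0.001492
  k=1: C(19,1)·0.29^1·0.71^18 = 0.011582
  k=2: C(19,2)·0.29^2·0.71^17 = 0.042578
  k=3: C(19,3)·0.29^3·0.71^16 = 0.098549
  k=4: C(19,4)·0.29^4·0.71^15 = 0.161009
P(X ≤ 4) = 0.315211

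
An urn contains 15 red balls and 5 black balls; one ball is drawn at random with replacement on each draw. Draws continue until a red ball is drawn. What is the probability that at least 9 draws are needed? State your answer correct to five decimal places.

0.00002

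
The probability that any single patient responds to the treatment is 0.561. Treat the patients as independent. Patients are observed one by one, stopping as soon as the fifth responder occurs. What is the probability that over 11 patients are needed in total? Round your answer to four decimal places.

Needing more than 11 patients ⇔ fewer than 5 successes in the first 11. With X ~ Binomial(11, 0.561), P(Y > 11) = P(X ≤ 4).
  k=0: C(11,0)·0.561^0·0.439^11 = 0.000117
  k=1: C(11,1)·0.561^1·0.439^10 = 0.001641
  k=2: C(11,2)·0.561^2·0.439^9 = 0.010483
  k=3: C(11,3)·0.561^3·0.439^8 = 0.040187
  k=4: C(11,4)·0.561^4·0.439^7 = 0.102711
P(X ≤ 4) = 0.155138

0.1551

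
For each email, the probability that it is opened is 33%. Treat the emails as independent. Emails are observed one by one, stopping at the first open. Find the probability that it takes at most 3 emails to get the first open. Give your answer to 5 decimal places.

Y = number of emails to the first success; geometric, p = 0.33.
P(Y ≤ 3) = 1 − (1−p)^3 = 1 − 0.3007630 = 0.6992370

0.69924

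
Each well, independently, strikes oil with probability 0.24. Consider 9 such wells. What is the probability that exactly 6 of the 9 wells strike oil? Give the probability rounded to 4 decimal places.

X ~ Binomial(n=9, p=0.24).
P(X=6) = C(9,6) · p^6 · (1−p)^3
= 84 · 0.0001911 · 0.43898 = 0.007047

0.0070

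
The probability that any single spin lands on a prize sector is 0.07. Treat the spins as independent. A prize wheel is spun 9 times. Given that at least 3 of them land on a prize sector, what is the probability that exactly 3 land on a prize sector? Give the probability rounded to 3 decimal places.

X ~ Binomial(9, 0.07). Want P(X=3 | X≥3) = P(X=3) / P(X≥3).
P(X=3) = C(9,3)·0.07^3·0.93^6 = 0.01864
P(X≥3) = 1 − 0.52041 − 0.35254 − 0.10614 = 0.02091
Ratio = 0.01864 / 0.02091 = 0.89139

0.891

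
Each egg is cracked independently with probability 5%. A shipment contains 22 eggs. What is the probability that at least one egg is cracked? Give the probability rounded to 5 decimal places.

P(at least one) = 1 − P(none) = 1 − (1 − 0.05)^22
= 1 − 0.3235335 = 0.6764665

0.67647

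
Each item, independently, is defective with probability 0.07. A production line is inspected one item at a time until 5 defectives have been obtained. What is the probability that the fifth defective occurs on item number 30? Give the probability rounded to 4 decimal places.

0.0065

Y = trial on which the fifth success occurs; negative binomial, r=5, p=0.07.
P(Y=30) = C(29,4) · p^5 · (1−p)^25
= 23751 · 1.6807e-06 · 0.16296 = 0.006505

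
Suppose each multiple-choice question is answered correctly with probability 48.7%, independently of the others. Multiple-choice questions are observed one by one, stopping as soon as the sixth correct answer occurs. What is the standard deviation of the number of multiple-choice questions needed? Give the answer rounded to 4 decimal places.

3.6025

Y = total multiple-choice questions until the sixth success; negative binomial with r=6, p=0.487.
SD(Y) = √[r(1−p)/p²] = √(12.978087) = 3.602511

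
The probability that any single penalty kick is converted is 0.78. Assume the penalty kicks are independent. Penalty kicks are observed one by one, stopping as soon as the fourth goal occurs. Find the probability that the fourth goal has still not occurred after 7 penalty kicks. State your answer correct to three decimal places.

0.046

Needing more than 7 penalty kicks ⇔ fewer than 4 successes in the first 7. With X ~ Binomial(7, 0.78), P(Y > 7) = P(X ≤ 3).
  k=0: C(7,0)·0.78^0·0.22^7 = 0.00002
  k=1: C(7,1)·0.78^1·0.22^6 = 0.00062
  k=2: C(7,2)·0.78^2·0.22^5 = 0.00658
  k=3: C(7,3)·0.78^3·0.22^4 = 0.03891
P(X ≤ 3) = 0.04614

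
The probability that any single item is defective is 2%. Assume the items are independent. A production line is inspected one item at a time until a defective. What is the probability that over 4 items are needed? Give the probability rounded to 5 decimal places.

Y = number of items to the first success; geometric, p = 0.02.
P(Y > 4) = P(first 4 all fail) = (1−p)^4 = 0.9223682

0.92237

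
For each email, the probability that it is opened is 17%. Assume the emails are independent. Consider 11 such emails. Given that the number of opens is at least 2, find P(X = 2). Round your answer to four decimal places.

0.5114

X ~ Binomial(11, 0.17). Want P(X=2 | X≥2) = P(X=2) / P(X≥2).
P(X=2) = C(11,2)·0.17^2·0.83^9 = 0.297142
P(X≥2) = 1 − 0.128783 − 0.290150 = 0.581067
Ratio = 0.297142 / 0.581067 = 0.511372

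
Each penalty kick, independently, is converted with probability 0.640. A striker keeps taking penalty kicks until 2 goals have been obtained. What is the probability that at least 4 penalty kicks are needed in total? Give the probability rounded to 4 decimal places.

Needing more than 3 penalty kicks ⇔ fewer than 2 successes in the first 3. With X ~ Binomial(3, 0.64), P(Y > 3) = P(X ≤ 1).
  k=0: C(3,0)·0.64^0·0.36^3 = 0.046656
  k=1: C(3,1)·0.64^1·0.36^2 = 0.248832
P(X ≤ 1) = 0.295488

0.2955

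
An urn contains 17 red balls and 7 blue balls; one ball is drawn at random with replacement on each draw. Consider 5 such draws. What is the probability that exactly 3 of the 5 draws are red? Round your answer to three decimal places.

X ~ Binomial(n=5, p=0.708333).
P(X=3) = C(5,3) · p^3 · (1−p)^2
= 10 · 0.3554 · 0.085069 = 0.30233

0.302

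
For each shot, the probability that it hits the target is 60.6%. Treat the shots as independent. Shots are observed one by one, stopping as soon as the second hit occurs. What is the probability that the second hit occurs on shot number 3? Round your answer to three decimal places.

Y = trial on which the second success occurs; negative binomial, r=2, p=0.606.
P(Y=3) = C(2,1) · p^2 · (1−p)^1
= 2 · 0.36724 · 0.394 = 0.28938

0.289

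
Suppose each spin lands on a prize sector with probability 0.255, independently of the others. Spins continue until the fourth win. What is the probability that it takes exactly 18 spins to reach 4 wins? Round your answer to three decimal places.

0.047

Y = trial on which the fourth success occurs; negative binomial, r=4, p=0.255.
P(Y=18) = C(17,3) · p^4 · (1−p)^14
= 680 · 0.0042283 · 0.016225 = 0.04665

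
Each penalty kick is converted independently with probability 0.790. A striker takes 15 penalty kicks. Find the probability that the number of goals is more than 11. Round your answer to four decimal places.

X ~ Binomial(15, 0.79); P(X ≥ 12) = Σ C(15,k) p^k (1−p)^(15−k) over k:
  k=12: C(15,12)·0.79^12·0.21^3 = 0.248997
  k=13: C(15,13)·0.79^13·0.21^2 = 0.216162
  k=14: C(15,14)·0.79^14·0.21^1 = 0.116169
  k=15: C(15,15)·0.79^15·0.21^0 = 0.029134
Total = 0.610463

0.6105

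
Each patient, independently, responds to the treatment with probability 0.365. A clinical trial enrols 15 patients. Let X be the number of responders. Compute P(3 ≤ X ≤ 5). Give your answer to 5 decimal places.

0.46646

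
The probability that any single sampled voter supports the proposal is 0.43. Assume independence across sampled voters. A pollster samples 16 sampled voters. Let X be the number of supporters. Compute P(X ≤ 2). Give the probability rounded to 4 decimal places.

0.0101

X ~ Binomial(16, 0.43); P(X ≤ 2) = Σ C(16,k) p^k (1−p)^(16−k) over k:
  k=0: C(16,0)·0.43^0·0.57^16 = 0.000124
  k=1: C(16,1)·0.43^1·0.57^15 = 0.001499
  k=2: C(16,2)·0.43^2·0.57^14 = 0.008479
Total = 0.010102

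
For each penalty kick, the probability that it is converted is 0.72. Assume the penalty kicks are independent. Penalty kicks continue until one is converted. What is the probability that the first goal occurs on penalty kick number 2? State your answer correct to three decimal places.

0.202

Geometric (trials to first success), p = 0.72.
P(Y = 2) = (1−p)^1 · p = 0.28 · 0.72 = 0.20160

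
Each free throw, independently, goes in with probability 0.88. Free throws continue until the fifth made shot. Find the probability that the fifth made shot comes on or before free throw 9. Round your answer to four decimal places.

Finishing within 9 free throws ⇔ at least 5 successes in the first 9. With X ~ Binomial(9, 0.88), P(Y ≤ 9) = 1 − P(X ≤ 4).
  k=0: C(9,0)·0.88^0·0.12^9 = 0.000000
  k=1: C(9,1)·0.88^1·0.12^8 = 0.000000
  k=2: C(9,2)·0.88^2·0.12^7 = 0.000010
  k=3: C(9,3)·0.88^3·0.12^6 = 0.000171
  k=4: C(9,4)·0.88^4·0.12^5 = 0.001880
1 − 0.002061 = 0.997939

0.9979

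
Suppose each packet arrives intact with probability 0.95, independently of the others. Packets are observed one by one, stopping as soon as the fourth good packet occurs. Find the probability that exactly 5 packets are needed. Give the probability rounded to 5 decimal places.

0.16290

Y = trial on which the fourth success occurs; negative binomial, r=4, p=0.95.
P(Y=5) = C(4,3) · p^4 · (1−p)^1
= 4 · 0.81451 · 0.05 = 0.1629012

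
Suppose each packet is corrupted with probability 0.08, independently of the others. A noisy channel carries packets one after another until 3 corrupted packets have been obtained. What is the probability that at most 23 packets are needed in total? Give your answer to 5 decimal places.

Finishing within 23 packets ⇔ at least 3 successes in the first 23. With X ~ Binomial(23, 0.08), P(Y ≤ 23) = 1 − P(X ≤ 2).
  k=0: C(23,0)·0.08^0·0.92^23 = 0.1469332
  k=1: C(23,1)·0.08^1·0.92^22 = 0.2938665
  k=2: C(23,2)·0.08^2·0.92^21 = 0.2810897
1 − 0.7218894 = 0.2781106

0.27811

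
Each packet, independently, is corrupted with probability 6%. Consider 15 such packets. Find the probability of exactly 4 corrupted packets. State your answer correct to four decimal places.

X ~ Binomial(n=15, p=0.06).
P(X=4) = C(15,4) · p^4 · (1−p)^11
= 1365 · 1.296e-05 · 0.5063 = 0.008957

0.0090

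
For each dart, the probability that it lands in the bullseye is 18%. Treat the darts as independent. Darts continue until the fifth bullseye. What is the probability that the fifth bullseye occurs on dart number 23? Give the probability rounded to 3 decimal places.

0.039

Y = trial on which the fifth success occurs; negative binomial, r=5, p=0.18.
P(Y=23) = C(22,4) · p^5 · (1−p)^18
= 7315 · 0.00018896 · 0.028096 = 0.03884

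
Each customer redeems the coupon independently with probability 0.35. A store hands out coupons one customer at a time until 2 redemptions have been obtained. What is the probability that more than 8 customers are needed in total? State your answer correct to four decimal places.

0.1691

Needing more than 8 customers ⇔ fewer than 2 successes in the first 8. With X ~ Binomial(8, 0.35), P(Y > 8) = P(X ≤ 1).
  k=0: C(8,0)·0.35^0·0.65^8 = 0.031864
  k=1: C(8,1)·0.35^1·0.65^7 = 0.137262
P(X ≤ 1) = 0.169127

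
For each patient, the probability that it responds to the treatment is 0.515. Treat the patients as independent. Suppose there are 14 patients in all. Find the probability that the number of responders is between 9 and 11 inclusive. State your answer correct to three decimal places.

X ~ Binomial(14, 0.515); P(9 ≤ X ≤ 11) = Σ C(14,k) p^k (1−p)^(14−k) over k:
  k=9: C(14,9)·0.515^9·0.485^5 = 0.13691
  k=10: C(14,10)·0.515^10·0.485^4 = 0.07269
  k=11: C(14,11)·0.515^11·0.485^3 = 0.02807
Total = 0.23767

0.238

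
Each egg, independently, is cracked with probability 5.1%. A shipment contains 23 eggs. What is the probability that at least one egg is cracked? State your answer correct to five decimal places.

P(at least one) = 1 − P(none) = 1 − (1 − 0.051)^23
= 1 − 0.3000011 = 0.6999989

0.70000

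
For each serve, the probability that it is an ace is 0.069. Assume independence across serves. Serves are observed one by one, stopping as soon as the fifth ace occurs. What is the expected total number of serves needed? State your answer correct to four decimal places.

Y = total serves until the fifth success; negative binomial with r=5, p=0.069.
E[Y] = r / p = 5 / 0.069 = 72.463768

72.4638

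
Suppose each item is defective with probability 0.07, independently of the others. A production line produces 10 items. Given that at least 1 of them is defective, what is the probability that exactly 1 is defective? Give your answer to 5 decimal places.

0.70596

X ~ Binomial(10, 0.07). Want P(X=1 | X≥1) = P(X=1) / P(X≥1).
P(X=1) = C(10,1)·0.07^1·0.93^9 = 0.3642878
P(X≥1) = 1 − 0.4839823 = 0.5160177
Ratio = 0.3642878 / 0.5160177 = 0.7059598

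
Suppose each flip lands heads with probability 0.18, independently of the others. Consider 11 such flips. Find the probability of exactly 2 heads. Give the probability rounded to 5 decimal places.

0.29870

X ~ Binomial(n=11, p=0.18).
P(X=2) = C(11,2) · p^2 · (1−p)^9
= 55 · 0.0324 · 0.16762 = 0.2986980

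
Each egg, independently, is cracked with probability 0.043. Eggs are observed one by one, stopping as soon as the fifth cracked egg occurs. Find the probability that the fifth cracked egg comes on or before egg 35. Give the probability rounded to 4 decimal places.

Finishing within 35 eggs ⇔ at least 5 successes in the first 35. With X ~ Binomial(35, 0.043), P(Y ≤ 35) = 1 − P(X ≤ 4).
  k=0: C(35,0)·0.043^0·0.957^35 = 0.214742
  k=1: C(35,1)·0.043^1·0.957^34 = 0.337709
  k=2: C(35,2)·0.043^2·0.957^33 = 0.257957
  k=3: C(35,3)·0.043^3·0.957^32 = 0.127496
  k=4: C(35,4)·0.043^4·0.957^31 = 0.045829
1 − 0.983734 = 0.016266

0.0163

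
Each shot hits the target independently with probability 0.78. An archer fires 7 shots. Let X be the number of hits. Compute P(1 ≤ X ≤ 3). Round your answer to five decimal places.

X ~ Binomial(7, 0.78); P(1 ≤ X ≤ 3) = Σ C(7,k) p^k (1−p)^(7−k) over k:
  k=1: C(7,1)·0.78^1·0.22^6 = 0.0006191
  k=2: C(7,2)·0.78^2·0.22^5 = 0.0065845
  k=3: C(7,3)·0.78^3·0.22^4 = 0.0389083
Total = 0.0461119

0.04611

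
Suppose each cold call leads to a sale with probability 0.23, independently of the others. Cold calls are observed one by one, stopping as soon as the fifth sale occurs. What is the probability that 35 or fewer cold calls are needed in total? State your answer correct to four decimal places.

0.9302

Finishing within 35 cold calls ⇔ at least 5 successes in the first 35. With X ~ Binomial(35, 0.23), P(Y ≤ 35) = 1 − P(X ≤ 4).
  k=0: C(35,0)·0.23^0·0.77^35 = 0.000106
  k=1: C(35,1)·0.23^1·0.77^34 = 0.001113
  k=2: C(35,2)·0.23^2·0.77^33 = 0.005652
  k=3: C(35,3)·0.23^3·0.77^32 = 0.018569
  k=4: C(35,4)·0.23^4·0.77^31 = 0.044373
1 − 0.069814 = 0.930186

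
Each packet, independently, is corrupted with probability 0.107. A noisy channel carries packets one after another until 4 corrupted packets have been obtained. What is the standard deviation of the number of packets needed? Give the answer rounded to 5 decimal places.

Y = total packets until the fourth success; negative binomial with r=4, p=0.107.
SD(Y) = √[r(1−p)/p²] = √(311.9923137) = 17.6633042

17.66330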